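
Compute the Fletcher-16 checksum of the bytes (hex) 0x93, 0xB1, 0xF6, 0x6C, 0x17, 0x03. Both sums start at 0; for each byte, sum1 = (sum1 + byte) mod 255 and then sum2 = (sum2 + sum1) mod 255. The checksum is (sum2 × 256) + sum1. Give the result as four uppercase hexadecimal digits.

Running sums (mod 255):
  after byte 0 (0x93): sum1=147, sum2=147
  after byte 1 (0xB1): sum1=69, sum2=216
  after byte 2 (0xF6): sum1=60, sum2=21
  after byte 3 (0x6C): sum1=168, sum2=189
  after byte 4 (0x17): sum1=191, sum2=125
  after byte 5 (0x03): sum1=194, sum2=64
Checksum = sum2·256 + sum1 = 64·256 + 194 = 16578 = 0x40C2.

40C2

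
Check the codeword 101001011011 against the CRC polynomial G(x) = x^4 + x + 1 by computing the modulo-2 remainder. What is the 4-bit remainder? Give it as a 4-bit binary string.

0000

Modulo-2 division of 101001011011 by 10011:
  pos 0: 10100 XOR 10011 = 00111
  pos 2: 11110 XOR 10011 = 01101
  pos 3: 11011 XOR 10011 = 01000
  pos 4: 10001 XOR 10011 = 00010
  pos 7: 10011 XOR 10011 = 00000
Remainder = 0000 (zero — the frame passes the CRC check).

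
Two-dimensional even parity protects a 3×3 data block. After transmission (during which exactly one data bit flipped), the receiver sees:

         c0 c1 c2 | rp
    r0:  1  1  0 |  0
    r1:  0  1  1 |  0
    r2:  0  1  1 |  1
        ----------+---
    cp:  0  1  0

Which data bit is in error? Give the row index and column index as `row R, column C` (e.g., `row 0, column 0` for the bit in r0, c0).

Recompute each row's even parity and compare to rp:
  r0: data parity 0, sent rp 0 → ok
  r1: data parity 0, sent rp 0 → ok
  r2: data parity 0, sent rp 1 → mismatch
Recompute each column's even parity and compare to cp:
  c0: data parity 1, sent cp 0 → mismatch
  c1: data parity 1, sent cp 1 → ok
  c2: data parity 0, sent cp 0 → ok
Exactly one row (r2) and one column (c0) fail → the flipped bit is at their intersection.

row 2, column 0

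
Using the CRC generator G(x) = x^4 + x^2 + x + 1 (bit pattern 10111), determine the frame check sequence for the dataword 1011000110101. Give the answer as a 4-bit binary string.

0100

Append 4 zeros: 10110001101010000. Divide by 10111 (XOR where the leading bit is 1):
  pos 0: 10110 XOR 10111 = 00001
  pos 4: 10011 XOR 10111 = 00100
  pos 6: 10001 XOR 10111 = 00110
  pos 8: 11001 XOR 10111 = 01110
  pos 9: 11100 XOR 10111 = 01011
  pos 10: 10110 XOR 10111 = 00001
Remainder (last 4 bits) = 0100. This is the CRC / FCS.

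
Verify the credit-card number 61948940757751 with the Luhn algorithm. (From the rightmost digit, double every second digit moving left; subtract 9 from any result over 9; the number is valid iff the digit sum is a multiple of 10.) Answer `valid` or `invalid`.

invalid

From the right, keep odd positions and double even positions (subtract 9 from any doubled value over 9):
  doubled (positions 2,4,...): 1 5 5 8 7 9 3 → sum 38
  kept (positions 1,3,...): 1 7 5 0 9 4 1 → sum 27
Total = 65.
65 mod 10 = 5, so the number is invalid.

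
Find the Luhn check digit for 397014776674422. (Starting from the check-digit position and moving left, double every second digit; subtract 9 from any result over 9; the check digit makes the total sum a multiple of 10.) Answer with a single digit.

0

Partial digits right→left: 2 2 4 4 7 6 6 7 7 4 1 0 7 9 3
Double every second digit counting from the check-digit position (so the 1st, 3rd, 5th, ... of the partial from the right).
  doubled (with −9 where >9): 4 8 5 3 5 2 5 6 → sum 38
  kept as-is: 2 4 6 7 4 0 9 → sum 32
Total = 38 + 32 = 70.
Check digit = (10 − (70 mod 10)) mod 10 = 0.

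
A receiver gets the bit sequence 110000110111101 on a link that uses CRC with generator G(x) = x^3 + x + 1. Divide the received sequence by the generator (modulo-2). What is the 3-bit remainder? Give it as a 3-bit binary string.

Modulo-2 division of 110000110111101 by 1011:
  pos 0: 1100 XOR 1011 = 0111
  pos 1: 1110 XOR 1011 = 0101
  pos 2: 1010 XOR 1011 = 0001
  pos 5: 1110 XOR 1011 = 0101
  pos 6: 1011 XOR 1011 = 0000
  pos 10: 1110 XOR 1011 = 0101
  pos 11: 1011 XOR 1011 = 0000
Remainder = 000 (zero — the frame passes the CRC check).

000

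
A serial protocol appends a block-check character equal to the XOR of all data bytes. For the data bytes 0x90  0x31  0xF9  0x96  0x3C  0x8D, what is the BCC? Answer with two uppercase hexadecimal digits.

XOR the bytes together:
  start with 0x90
  0x90 ⊕ 0x31 = 0xA1
  0xA1 ⊕ 0xF9 = 0x58
  0x58 ⊕ 0x96 = 0xCE
  0xCE ⊕ 0x3C = 0xF2
  0xF2 ⊕ 0x8D = 0x7F

7F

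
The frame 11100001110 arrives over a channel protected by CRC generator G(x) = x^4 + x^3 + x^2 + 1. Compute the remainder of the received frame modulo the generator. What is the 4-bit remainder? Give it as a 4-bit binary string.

Modulo-2 division of 11100001110 by 11101:
  pos 0: 11100 XOR 11101 = 00001
  pos 4: 10011 XOR 11101 = 01110
  pos 5: 11101 XOR 11101 = 00000
Remainder = 0000 (zero — the frame passes the CRC check).

0000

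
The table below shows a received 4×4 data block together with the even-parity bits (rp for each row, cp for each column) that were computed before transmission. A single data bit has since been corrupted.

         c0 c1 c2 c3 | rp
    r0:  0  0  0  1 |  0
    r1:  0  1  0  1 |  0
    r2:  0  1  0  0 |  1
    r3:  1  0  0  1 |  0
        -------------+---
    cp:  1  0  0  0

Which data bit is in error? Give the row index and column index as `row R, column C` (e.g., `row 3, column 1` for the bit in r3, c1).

Recompute each row's even parity and compare to rp:
  r0: data parity 1, sent rp 0 → mismatch
  r1: data parity 0, sent rp 0 → ok
  r2: data parity 1, sent rp 1 → ok
  r3: data parity 0, sent rp 0 → ok
Recompute each column's even parity and compare to cp:
  c0: data parity 1, sent cp 1 → ok
  c1: data parity 0, sent cp 0 → ok
  c2: data parity 0, sent cp 0 → ok
  c3: data parity 1, sent cp 0 → mismatch
Exactly one row (r0) and one column (c3) fail → the flipped bit is at their intersection.

row 0, column 3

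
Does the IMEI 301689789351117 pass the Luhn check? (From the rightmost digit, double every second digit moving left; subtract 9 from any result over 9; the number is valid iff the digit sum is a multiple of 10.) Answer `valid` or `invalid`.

valid

From the right, keep odd positions and double even positions (subtract 9 from any doubled value over 9):
  doubled (positions 2,4,...): 2 2 6 7 9 3 0 → sum 29
  kept (positions 1,3,...): 7 1 5 9 7 8 1 3 → sum 41
Total = 70.
70 mod 10 = 0, so the number is valid.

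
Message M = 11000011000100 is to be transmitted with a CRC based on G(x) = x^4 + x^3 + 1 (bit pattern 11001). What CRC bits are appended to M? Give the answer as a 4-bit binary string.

Append 4 zeros: 110000110001000000. Divide by 11001 (XOR where the leading bit is 1):
  pos 0: 11000 XOR 11001 = 00001
  pos 4: 10110 XOR 11001 = 01111
  pos 5: 11110 XOR 11001 = 00111
  pos 7: 11101 XOR 11001 = 00100
  pos 9: 10000 XOR 11001 = 01001
  pos 10: 10010 XOR 11001 = 01011
  pos 11: 10110 XOR 11001 = 01111
  pos 12: 11110 XOR 11001 = 00111
Remainder (last 4 bits) = 1110. This is the CRC / FCS.

1110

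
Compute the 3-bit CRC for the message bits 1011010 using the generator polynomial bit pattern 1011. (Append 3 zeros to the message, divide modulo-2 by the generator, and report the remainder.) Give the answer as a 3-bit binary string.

110

Append 3 zeros: 1011010000. Divide by 1011 (XOR where the leading bit is 1):
  pos 0: 1011 XOR 1011 = 0000
  pos 5: 1000 XOR 1011 = 0011
Remainder (last 3 bits) = 110. This is the CRC / FCS.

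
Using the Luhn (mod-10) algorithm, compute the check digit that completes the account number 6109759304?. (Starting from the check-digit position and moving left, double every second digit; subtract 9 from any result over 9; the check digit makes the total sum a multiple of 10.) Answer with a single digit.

2

Partial digits right→left: 4 0 3 9 5 7 9 0 1 6
Double every second digit counting from the check-digit position (so the 1st, 3rd, 5th, ... of the partial from the right).
  doubled (with −9 where >9): 8 6 1 9 2 → sum 26
  kept as-is: 0 9 7 0 6 → sum 22
Total = 26 + 22 = 48.
Check digit = (10 − (48 mod 10)) mod 10 = 2.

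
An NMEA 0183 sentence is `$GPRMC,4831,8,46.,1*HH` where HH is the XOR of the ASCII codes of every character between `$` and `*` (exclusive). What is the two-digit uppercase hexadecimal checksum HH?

XOR the ASCII codes of the payload characters:
  'G' = 0x47 → acc = 0x47
  'P' = 0x50 → acc = 0x17
  'R' = 0x52 → acc = 0x45
  'M' = 0x4D → acc = 0x08
  'C' = 0x43 → acc = 0x4B
  ',' = 0x2C → acc = 0x67
  '4' = 0x34 → acc = 0x53
  '8' = 0x38 → acc = 0x6B
  '3' = 0x33 → acc = 0x58
  '1' = 0x31 → acc = 0x69
  ',' = 0x2C → acc = 0x45
  '8' = 0x38 → acc = 0x7D
  ',' = 0x2C → acc = 0x51
  '4' = 0x34 → acc = 0x65
  '6' = 0x36 → acc = 0x53
  '.' = 0x2E → acc = 0x7D
  ',' = 0x2C → acc = 0x51
  '1' = 0x31 → acc = 0x60
Checksum = 0x60.

60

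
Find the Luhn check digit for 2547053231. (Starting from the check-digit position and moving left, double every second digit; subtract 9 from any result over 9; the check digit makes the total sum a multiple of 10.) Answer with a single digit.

5

Partial digits right→left: 1 3 2 3 5 0 7 4 5 2
Double every second digit counting from the check-digit position (so the 1st, 3rd, 5th, ... of the partial from the right).
  doubled (with −9 where >9): 2 4 1 5 1 → sum 13
  kept as-is: 3 3 0 4 2 → sum 12
Total = 13 + 12 = 25.
Check digit = (10 − (25 mod 10)) mod 10 = 5.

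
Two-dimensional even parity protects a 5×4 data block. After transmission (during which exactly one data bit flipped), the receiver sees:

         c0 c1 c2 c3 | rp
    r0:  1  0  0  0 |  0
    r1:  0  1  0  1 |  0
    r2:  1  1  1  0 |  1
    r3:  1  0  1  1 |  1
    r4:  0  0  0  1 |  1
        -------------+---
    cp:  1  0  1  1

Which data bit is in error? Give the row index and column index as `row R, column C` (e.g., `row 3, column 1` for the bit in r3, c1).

row 0, column 2

Recompute each row's even parity and compare to rp:
  r0: data parity 1, sent rp 0 → mismatch
  r1: data parity 0, sent rp 0 → ok
  r2: data parity 1, sent rp 1 → ok
  r3: data parity 1, sent rp 1 → ok
  r4: data parity 1, sent rp 1 → ok
Recompute each column's even parity and compare to cp:
  c0: data parity 1, sent cp 1 → ok
  c1: data parity 0, sent cp 0 → ok
  c2: data parity 0, sent cp 1 → mismatch
  c3: data parity 1, sent cp 1 → ok
Exactly one row (r0) and one column (c2) fail → the flipped bit is at their intersection.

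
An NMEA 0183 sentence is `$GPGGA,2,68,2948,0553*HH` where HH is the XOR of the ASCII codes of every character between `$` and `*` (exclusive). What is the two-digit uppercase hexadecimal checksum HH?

XOR the ASCII codes of the payload characters:
  'G' = 0x47 → acc = 0x47
  'P' = 0x50 → acc = 0x17
  'G' = 0x47 → acc = 0x50
  'G' = 0x47 → acc = 0x17
  'A' = 0x41 → acc = 0x56
  ',' = 0x2C → acc = 0x7A
  '2' = 0x32 → acc = 0x48
  ',' = 0x2C → acc = 0x64
  '6' = 0x36 → acc = 0x52
  '8' = 0x38 → acc = 0x6A
  ',' = 0x2C → acc = 0x46
  '2' = 0x32 → acc = 0x74
  '9' = 0x39 → acc = 0x4D
  '4' = 0x34 → acc = 0x79
  '8' = 0x38 → acc = 0x41
  ',' = 0x2C → acc = 0x6D
  '0' = 0x30 → acc = 0x5D
  '5' = 0x35 → acc = 0x68
  '5' = 0x35 → acc = 0x5D
  '3' = 0x33 → acc = 0x6E
Checksum = 0x6E.

6E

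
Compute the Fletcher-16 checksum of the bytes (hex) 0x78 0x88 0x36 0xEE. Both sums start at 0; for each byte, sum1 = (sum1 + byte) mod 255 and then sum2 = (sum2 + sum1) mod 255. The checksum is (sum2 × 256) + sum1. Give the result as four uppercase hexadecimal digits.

Running sums (mod 255):
  after byte 0 (0x78): sum1=120, sum2=120
  after byte 1 (0x88): sum1=1, sum2=121
  after byte 2 (0x36): sum1=55, sum2=176
  after byte 3 (0xEE): sum1=38, sum2=214
Checksum = sum2·256 + sum1 = 214·256 + 38 = 54822 = 0xD626.

D626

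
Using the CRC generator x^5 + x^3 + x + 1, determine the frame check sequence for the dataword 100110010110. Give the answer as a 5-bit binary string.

Append 5 zeros: 10011001011000000. Divide by 101011 (XOR where the leading bit is 1):
  pos 0: 100110 XOR 101011 = 001101
  pos 2: 110101 XOR 101011 = 011110
  pos 3: 111100 XOR 101011 = 010111
  pos 4: 101111 XOR 101011 = 000100
  pos 7: 100100 XOR 101011 = 001111
  pos 9: 111100 XOR 101011 = 010111
  pos 10: 101110 XOR 101011 = 000101
Remainder (last 5 bits) = 01010. This is the CRC / FCS.

01010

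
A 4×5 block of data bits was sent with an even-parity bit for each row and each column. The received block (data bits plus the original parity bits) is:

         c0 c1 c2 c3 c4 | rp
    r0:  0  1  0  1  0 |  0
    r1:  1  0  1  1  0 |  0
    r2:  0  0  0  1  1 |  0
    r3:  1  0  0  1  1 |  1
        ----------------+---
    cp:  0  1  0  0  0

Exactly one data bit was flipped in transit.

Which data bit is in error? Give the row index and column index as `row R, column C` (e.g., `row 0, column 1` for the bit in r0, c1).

Recompute each row's even parity and compare to rp:
  r0: data parity 0, sent rp 0 → ok
  r1: data parity 1, sent rp 0 → mismatch
  r2: data parity 0, sent rp 0 → ok
  r3: data parity 1, sent rp 1 → ok
Recompute each column's even parity and compare to cp:
  c0: data parity 0, sent cp 0 → ok
  c1: data parity 1, sent cp 1 → ok
  c2: data parity 1, sent cp 0 → mismatch
  c3: data parity 0, sent cp 0 → ok
  c4: data parity 0, sent cp 0 → ok
Exactly one row (r1) and one column (c2) fail → the flipped bit is at their intersection.

row 1, column 2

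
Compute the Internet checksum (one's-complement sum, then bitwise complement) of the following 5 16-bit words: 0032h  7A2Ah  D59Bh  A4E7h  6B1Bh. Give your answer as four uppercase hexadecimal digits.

One's-complement addition (fold any carry out of bit 15 back into bit 0):
  0x0032 + 0x7A2A = 0x07A5C
  0x7A5C + 0xD59B = 0x14FF7 → wrap carry → 0x4FF8
  0x4FF8 + 0xA4E7 = 0x0F4DF
  0xF4DF + 0x6B1B = 0x15FFA → wrap carry → 0x5FFB
One's-complement sum = 0x5FFB.
Checksum = ~0x5FFB & 0xFFFF = 0xA004.

A004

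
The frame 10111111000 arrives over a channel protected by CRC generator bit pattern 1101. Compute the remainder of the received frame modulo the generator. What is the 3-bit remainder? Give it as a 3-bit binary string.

Modulo-2 division of 10111111000 by 1101:
  pos 0: 1011 XOR 1101 = 0110
  pos 1: 1101 XOR 1101 = 0000
  pos 5: 1110 XOR 1101 = 0011
  pos 7: 1100 XOR 1101 = 0001
Remainder = 001 (nonzero — an error is detected).

001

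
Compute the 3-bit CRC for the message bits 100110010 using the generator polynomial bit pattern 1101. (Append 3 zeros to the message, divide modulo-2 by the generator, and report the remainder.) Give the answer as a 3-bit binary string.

Append 3 zeros: 100110010000. Divide by 1101 (XOR where the leading bit is 1):
  pos 0: 1001 XOR 1101 = 0100
  pos 1: 1001 XOR 1101 = 0100
  pos 2: 1000 XOR 1101 = 0101
  pos 3: 1010 XOR 1101 = 0111
  pos 4: 1111 XOR 1101 = 0010
  pos 6: 1000 XOR 1101 = 0101
  pos 7: 1010 XOR 1101 = 0111
  pos 8: 1110 XOR 1101 = 0011
Remainder (last 3 bits) = 011. This is the CRC / FCS.

011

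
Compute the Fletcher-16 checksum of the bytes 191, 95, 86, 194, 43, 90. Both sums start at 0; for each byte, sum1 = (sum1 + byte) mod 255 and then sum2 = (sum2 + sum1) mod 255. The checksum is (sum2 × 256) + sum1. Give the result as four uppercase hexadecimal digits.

ADBD

Running sums (mod 255):
  after byte 0 (191): sum1=191, sum2=191
  after byte 1 (95): sum1=31, sum2=222
  after byte 2 (86): sum1=117, sum2=84
  after byte 3 (194): sum1=56, sum2=140
  after byte 4 (43): sum1=99, sum2=239
  after byte 5 (90): sum1=189, sum2=173
Checksum = sum2·256 + sum1 = 173·256 + 189 = 44477 = 0xADBD.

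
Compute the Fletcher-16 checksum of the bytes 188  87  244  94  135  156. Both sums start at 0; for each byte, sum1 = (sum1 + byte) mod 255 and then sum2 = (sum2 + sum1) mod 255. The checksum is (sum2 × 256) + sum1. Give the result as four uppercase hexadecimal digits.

BB8B

Running sums (mod 255):
  after byte 0 (188): sum1=188, sum2=188
  after byte 1 (87): sum1=20, sum2=208
  after byte 2 (244): sum1=9, sum2=217
  after byte 3 (94): sum1=103, sum2=65
  after byte 4 (135): sum1=238, sum2=48
  after byte 5 (156): sum1=139, sum2=187
Checksum = sum2·256 + sum1 = 187·256 + 139 = 48011 = 0xBB8B.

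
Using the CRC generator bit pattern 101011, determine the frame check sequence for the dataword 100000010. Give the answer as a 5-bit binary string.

01001

Append 5 zeros: 10000001000000. Divide by 101011 (XOR where the leading bit is 1):
  pos 0: 100000 XOR 101011 = 001011
  pos 2: 101101 XOR 101011 = 000110
  pos 5: 110000 XOR 101011 = 011011
  pos 6: 110110 XOR 101011 = 011101
  pos 7: 111010 XOR 101011 = 010001
  pos 8: 100010 XOR 101011 = 001001
Remainder (last 5 bits) = 01001. This is the CRC / FCS.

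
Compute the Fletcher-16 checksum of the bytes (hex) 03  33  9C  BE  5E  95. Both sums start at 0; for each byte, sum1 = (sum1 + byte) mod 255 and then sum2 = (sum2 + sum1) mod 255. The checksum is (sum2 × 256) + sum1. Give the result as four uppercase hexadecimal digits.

Running sums (mod 255):
  after byte 0 (03): sum1=3, sum2=3
  after byte 1 (33): sum1=54, sum2=57
  after byte 2 (9C): sum1=210, sum2=12
  after byte 3 (BE): sum1=145, sum2=157
  after byte 4 (5E): sum1=239, sum2=141
  after byte 5 (95): sum1=133, sum2=19
Checksum = sum2·256 + sum1 = 19·256 + 133 = 4997 = 0x1385.

1385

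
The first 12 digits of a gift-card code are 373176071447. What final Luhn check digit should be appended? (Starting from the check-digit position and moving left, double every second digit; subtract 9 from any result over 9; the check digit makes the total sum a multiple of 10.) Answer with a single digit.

4

Partial digits right→left: 7 4 4 1 7 0 6 7 1 3 7 3
Double every second digit counting from the check-digit position (so the 1st, 3rd, 5th, ... of the partial from the right).
  doubled (with −9 where >9): 5 8 5 3 2 5 → sum 28
  kept as-is: 4 1 0 7 3 3 → sum 18
Total = 28 + 18 = 46.
Check digit = (10 − (46 mod 10)) mod 10 = 4.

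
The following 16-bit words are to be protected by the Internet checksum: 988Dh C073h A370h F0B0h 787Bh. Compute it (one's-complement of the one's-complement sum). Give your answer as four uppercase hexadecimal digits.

One's-complement addition (fold any carry out of bit 15 back into bit 0):
  0x988D + 0xC073 = 0x15900 → wrap carry → 0x5901
  0x5901 + 0xA370 = 0x0FC71
  0xFC71 + 0xF0B0 = 0x1ED21 → wrap carry → 0xED22
  0xED22 + 0x787B = 0x1659D → wrap carry → 0x659E
One's-complement sum = 0x659E.
Checksum = ~0x659E & 0xFFFF = 0x9A61.

9A61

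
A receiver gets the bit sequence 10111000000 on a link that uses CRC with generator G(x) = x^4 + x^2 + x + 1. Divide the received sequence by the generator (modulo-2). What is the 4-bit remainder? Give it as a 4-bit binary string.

0000

Modulo-2 division of 10111000000 by 10111:
  pos 0: 10111 XOR 10111 = 00000
Remainder = 0000 (zero — the frame passes the CRC check).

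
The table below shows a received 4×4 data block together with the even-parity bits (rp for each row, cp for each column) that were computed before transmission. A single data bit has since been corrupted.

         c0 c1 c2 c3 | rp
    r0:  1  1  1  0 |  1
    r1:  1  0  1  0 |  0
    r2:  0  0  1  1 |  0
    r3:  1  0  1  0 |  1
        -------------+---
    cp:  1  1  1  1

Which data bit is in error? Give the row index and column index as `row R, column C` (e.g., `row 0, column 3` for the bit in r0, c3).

row 3, column 2

Recompute each row's even parity and compare to rp:
  r0: data parity 1, sent rp 1 → ok
  r1: data parity 0, sent rp 0 → ok
  r2: data parity 0, sent rp 0 → ok
  r3: data parity 0, sent rp 1 → mismatch
Recompute each column's even parity and compare to cp:
  c0: data parity 1, sent cp 1 → ok
  c1: data parity 1, sent cp 1 → ok
  c2: data parity 0, sent cp 1 → mismatch
  c3: data parity 1, sent cp 1 → ok
Exactly one row (r3) and one column (c2) fail → the flipped bit is at their intersection.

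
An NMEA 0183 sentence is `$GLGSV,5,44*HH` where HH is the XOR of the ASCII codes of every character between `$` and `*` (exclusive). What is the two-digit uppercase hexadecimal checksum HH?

XOR the ASCII codes of the payload characters:
  'G' = 0x47 → acc = 0x47
  'L' = 0x4C → acc = 0x0B
  'G' = 0x47 → acc = 0x4C
  'S' = 0x53 → acc = 0x1F
  'V' = 0x56 → acc = 0x49
  ',' = 0x2C → acc = 0x65
  '5' = 0x35 → acc = 0x50
  ',' = 0x2C → acc = 0x7C
  '4' = 0x34 → acc = 0x48
  '4' = 0x34 → acc = 0x7C
Checksum = 0x7C.

7C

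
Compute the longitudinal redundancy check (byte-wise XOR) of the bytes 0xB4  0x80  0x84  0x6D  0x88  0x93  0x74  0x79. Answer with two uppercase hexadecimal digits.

XOR the bytes together:
  start with 0xB4
  0xB4 ⊕ 0x80 = 0x34
  0x34 ⊕ 0x84 = 0xB0
  0xB0 ⊕ 0x6D = 0xDD
  0xDD ⊕ 0x88 = 0x55
  0x55 ⊕ 0x93 = 0xC6
  0xC6 ⊕ 0x74 = 0xB2
  0xB2 ⊕ 0x79 = 0xCB

CB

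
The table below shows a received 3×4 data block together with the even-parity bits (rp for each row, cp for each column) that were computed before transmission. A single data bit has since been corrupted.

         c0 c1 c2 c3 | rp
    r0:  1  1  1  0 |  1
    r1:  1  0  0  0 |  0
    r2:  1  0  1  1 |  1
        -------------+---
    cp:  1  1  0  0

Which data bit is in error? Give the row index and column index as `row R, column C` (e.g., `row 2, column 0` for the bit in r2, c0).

row 1, column 3

Recompute each row's even parity and compare to rp:
  r0: data parity 1, sent rp 1 → ok
  r1: data parity 1, sent rp 0 → mismatch
  r2: data parity 1, sent rp 1 → ok
Recompute each column's even parity and compare to cp:
  c0: data parity 1, sent cp 1 → ok
  c1: data parity 1, sent cp 1 → ok
  c2: data parity 0, sent cp 0 → ok
  c3: data parity 1, sent cp 0 → mismatch
Exactly one row (r1) and one column (c3) fail → the flipped bit is at their intersection.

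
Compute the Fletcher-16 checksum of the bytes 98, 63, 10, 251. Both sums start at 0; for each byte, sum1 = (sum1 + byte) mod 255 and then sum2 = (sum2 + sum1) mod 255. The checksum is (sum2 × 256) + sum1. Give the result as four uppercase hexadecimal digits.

57A7

Running sums (mod 255):
  after byte 0 (98): sum1=98, sum2=98
  after byte 1 (63): sum1=161, sum2=4
  after byte 2 (10): sum1=171, sum2=175
  after byte 3 (251): sum1=167, sum2=87
Checksum = sum2·256 + sum1 = 87·256 + 167 = 22439 = 0x57A7.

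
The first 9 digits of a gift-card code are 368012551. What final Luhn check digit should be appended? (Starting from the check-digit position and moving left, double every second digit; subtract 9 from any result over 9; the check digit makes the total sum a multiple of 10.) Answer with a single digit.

9

Partial digits right→left: 1 5 5 2 1 0 8 6 3
Double every second digit counting from the check-digit position (so the 1st, 3rd, 5th, ... of the partial from the right).
  doubled (with −9 where >9): 2 1 2 7 6 → sum 18
  kept as-is: 5 2 0 6 → sum 13
Total = 18 + 13 = 31.
Check digit = (10 − (31 mod 10)) mod 10 = 9.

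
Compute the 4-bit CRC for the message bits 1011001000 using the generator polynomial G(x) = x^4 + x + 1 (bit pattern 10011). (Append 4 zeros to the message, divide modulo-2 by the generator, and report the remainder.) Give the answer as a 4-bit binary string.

Append 4 zeros: 10110010000000. Divide by 10011 (XOR where the leading bit is 1):
  pos 0: 10110 XOR 10011 = 00101
  pos 2: 10101 XOR 10011 = 00110
  pos 4: 11000 XOR 10011 = 01011
  pos 5: 10110 XOR 10011 = 00101
  pos 7: 10100 XOR 10011 = 00111
  pos 9: 11100 XOR 10011 = 01111
Remainder (last 4 bits) = 1111. This is the CRC / FCS.

1111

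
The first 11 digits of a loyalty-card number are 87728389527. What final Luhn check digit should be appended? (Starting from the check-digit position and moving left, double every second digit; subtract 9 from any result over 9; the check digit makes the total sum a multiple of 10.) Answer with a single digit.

Partial digits right→left: 7 2 5 9 8 3 8 2 7 7 8
Double every second digit counting from the check-digit position (so the 1st, 3rd, 5th, ... of the partial from the right).
  doubled (with −9 where >9): 5 1 7 7 5 7 → sum 32
  kept as-is: 2 9 3 2 7 → sum 23
Total = 32 + 23 = 55.
Check digit = (10 − (55 mod 10)) mod 10 = 5.

5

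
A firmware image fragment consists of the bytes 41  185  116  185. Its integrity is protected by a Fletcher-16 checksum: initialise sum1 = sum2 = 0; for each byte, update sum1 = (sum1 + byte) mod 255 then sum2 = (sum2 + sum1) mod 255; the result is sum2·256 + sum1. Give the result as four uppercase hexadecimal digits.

7411

Running sums (mod 255):
  after byte 0 (41): sum1=41, sum2=41
  after byte 1 (185): sum1=226, sum2=12
  after byte 2 (116): sum1=87, sum2=99
  after byte 3 (185): sum1=17, sum2=116
Checksum = sum2·256 + sum1 = 116·256 + 17 = 29713 = 0x7411.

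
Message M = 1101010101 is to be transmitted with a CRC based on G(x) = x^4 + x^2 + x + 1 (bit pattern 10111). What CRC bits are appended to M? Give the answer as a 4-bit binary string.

0011

Append 4 zeros: 11010101010000. Divide by 10111 (XOR where the leading bit is 1):
  pos 0: 11010 XOR 10111 = 01101
  pos 1: 11011 XOR 10111 = 01100
  pos 2: 11000 XOR 10111 = 01111
  pos 3: 11111 XOR 10111 = 01000
  pos 4: 10000 XOR 10111 = 00111
  pos 6: 11110 XOR 10111 = 01001
  pos 7: 10010 XOR 10111 = 00101
  pos 9: 10100 XOR 10111 = 00011
Remainder (last 4 bits) = 0011. This is the CRC / FCS.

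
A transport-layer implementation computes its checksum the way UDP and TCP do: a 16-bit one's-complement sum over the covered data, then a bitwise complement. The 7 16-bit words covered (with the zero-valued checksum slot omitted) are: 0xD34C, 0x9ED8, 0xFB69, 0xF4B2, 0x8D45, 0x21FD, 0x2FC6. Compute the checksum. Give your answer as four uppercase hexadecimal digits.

BEB4

One's-complement addition (fold any carry out of bit 15 back into bit 0):
  0xD34C + 0x9ED8 = 0x17224 → wrap carry → 0x7225
  0x7225 + 0xFB69 = 0x16D8E → wrap carry → 0x6D8F
  0x6D8F + 0xF4B2 = 0x16241 → wrap carry → 0x6242
  0x6242 + 0x8D45 = 0x0EF87
  0xEF87 + 0x21FD = 0x11184 → wrap carry → 0x1185
  0x1185 + 0x2FC6 = 0x0414B
One's-complement sum = 0x414B.
Checksum = ~0x414B & 0xFFFF = 0xBEB4.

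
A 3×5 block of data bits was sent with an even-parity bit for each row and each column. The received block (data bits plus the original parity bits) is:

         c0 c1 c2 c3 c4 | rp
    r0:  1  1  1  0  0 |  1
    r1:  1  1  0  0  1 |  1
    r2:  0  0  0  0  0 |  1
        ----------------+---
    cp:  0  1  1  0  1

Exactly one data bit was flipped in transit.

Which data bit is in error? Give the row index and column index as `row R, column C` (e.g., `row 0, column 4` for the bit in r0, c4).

row 2, column 1

Recompute each row's even parity and compare to rp:
  r0: data parity 1, sent rp 1 → ok
  r1: data parity 1, sent rp 1 → ok
  r2: data parity 0, sent rp 1 → mismatch
Recompute each column's even parity and compare to cp:
  c0: data parity 0, sent cp 0 → ok
  c1: data parity 0, sent cp 1 → mismatch
  c2: data parity 1, sent cp 1 → ok
  c3: data parity 0, sent cp 0 → ok
  c4: data parity 1, sent cp 1 → ok
Exactly one row (r2) and one column (c1) fail → the flipped bit is at their intersection.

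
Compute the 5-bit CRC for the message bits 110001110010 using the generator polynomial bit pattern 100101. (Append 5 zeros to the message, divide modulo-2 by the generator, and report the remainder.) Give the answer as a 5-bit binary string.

00010

Append 5 zeros: 11000111001000000. Divide by 100101 (XOR where the leading bit is 1):
  pos 0: 110001 XOR 100101 = 010100
  pos 1: 101001 XOR 100101 = 001100
  pos 3: 110010 XOR 100101 = 010111
  pos 4: 101110 XOR 100101 = 001011
  pos 6: 101110 XOR 100101 = 001011
  pos 8: 101100 XOR 100101 = 001001
  pos 10: 100100 XOR 100101 = 000001
Remainder (last 5 bits) = 00010. This is the CRC / FCS.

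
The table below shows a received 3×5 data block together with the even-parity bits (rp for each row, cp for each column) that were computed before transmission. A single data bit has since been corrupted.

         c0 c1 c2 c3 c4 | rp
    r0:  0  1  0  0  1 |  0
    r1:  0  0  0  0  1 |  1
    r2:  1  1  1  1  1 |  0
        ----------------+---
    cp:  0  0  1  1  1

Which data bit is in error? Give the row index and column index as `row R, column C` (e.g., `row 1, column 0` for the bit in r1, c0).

Recompute each row's even parity and compare to rp:
  r0: data parity 0, sent rp 0 → ok
  r1: data parity 1, sent rp 1 → ok
  r2: data parity 1, sent rp 0 → mismatch
Recompute each column's even parity and compare to cp:
  c0: data parity 1, sent cp 0 → mismatch
  c1: data parity 0, sent cp 0 → ok
  c2: data parity 1, sent cp 1 → ok
  c3: data parity 1, sent cp 1 → ok
  c4: data parity 1, sent cp 1 → ok
Exactly one row (r2) and one column (c0) fail → the flipped bit is at their intersection.

row 2, column 0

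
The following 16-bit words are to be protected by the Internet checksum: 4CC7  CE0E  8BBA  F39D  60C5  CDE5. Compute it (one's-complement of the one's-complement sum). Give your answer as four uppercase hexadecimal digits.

3726

One's-complement addition (fold any carry out of bit 15 back into bit 0):
  0x4CC7 + 0xCE0E = 0x11AD5 → wrap carry → 0x1AD6
  0x1AD6 + 0x8BBA = 0x0A690
  0xA690 + 0xF39D = 0x19A2D → wrap carry → 0x9A2E
  0x9A2E + 0x60C5 = 0x0FAF3
  0xFAF3 + 0xCDE5 = 0x1C8D8 → wrap carry → 0xC8D9
One's-complement sum = 0xC8D9.
Checksum = ~0xC8D9 & 0xFFFF = 0x3726.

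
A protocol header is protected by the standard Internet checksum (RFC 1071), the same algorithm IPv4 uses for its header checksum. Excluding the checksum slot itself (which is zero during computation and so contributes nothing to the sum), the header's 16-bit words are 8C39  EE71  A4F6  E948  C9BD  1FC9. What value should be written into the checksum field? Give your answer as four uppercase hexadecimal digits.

0D8E

One's-complement addition (fold any carry out of bit 15 back into bit 0):
  0x8C39 + 0xEE71 = 0x17AAA → wrap carry → 0x7AAB
  0x7AAB + 0xA4F6 = 0x11FA1 → wrap carry → 0x1FA2
  0x1FA2 + 0xE948 = 0x108EA → wrap carry → 0x08EB
  0x08EB + 0xC9BD = 0x0D2A8
  0xD2A8 + 0x1FC9 = 0x0F271
One's-complement sum = 0xF271.
Checksum = ~0xF271 & 0xFFFF = 0x0D8E.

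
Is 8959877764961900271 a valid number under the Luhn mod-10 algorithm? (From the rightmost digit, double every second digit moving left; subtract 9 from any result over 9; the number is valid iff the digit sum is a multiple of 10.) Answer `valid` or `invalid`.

From the right, keep odd positions and double even positions (subtract 9 from any doubled value over 9):
  doubled (positions 2,4,...): 5 0 9 3 8 5 5 9 9 → sum 53
  kept (positions 1,3,...): 1 2 0 1 9 6 7 8 5 8 → sum 47
Total = 100.
100 mod 10 = 0, so the number is valid.

valid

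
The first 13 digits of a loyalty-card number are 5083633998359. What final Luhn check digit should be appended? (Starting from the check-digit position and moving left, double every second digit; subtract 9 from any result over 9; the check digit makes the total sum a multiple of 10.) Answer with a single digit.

1

Partial digits right→left: 9 5 3 8 9 9 3 3 6 3 8 0 5
Double every second digit counting from the check-digit position (so the 1st, 3rd, 5th, ... of the partial from the right).
  doubled (with −9 where >9): 9 6 9 6 3 7 1 → sum 41
  kept as-is: 5 8 9 3 3 0 → sum 28
Total = 41 + 28 = 69.
Check digit = (10 − (69 mod 10)) mod 10 = 1.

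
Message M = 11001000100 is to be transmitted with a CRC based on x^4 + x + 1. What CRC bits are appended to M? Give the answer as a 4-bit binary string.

Append 4 zeros: 110010001000000. Divide by 10011 (XOR where the leading bit is 1):
  pos 0: 11001 XOR 10011 = 01010
  pos 1: 10100 XOR 10011 = 00111
  pos 3: 11100 XOR 10011 = 01111
  pos 4: 11111 XOR 10011 = 01100
  pos 5: 11000 XOR 10011 = 01011
  pos 6: 10110 XOR 10011 = 00101
  pos 8: 10100 XOR 10011 = 00111
  pos 10: 11100 XOR 10011 = 01111
Remainder (last 4 bits) = 1111. This is the CRC / FCS.

1111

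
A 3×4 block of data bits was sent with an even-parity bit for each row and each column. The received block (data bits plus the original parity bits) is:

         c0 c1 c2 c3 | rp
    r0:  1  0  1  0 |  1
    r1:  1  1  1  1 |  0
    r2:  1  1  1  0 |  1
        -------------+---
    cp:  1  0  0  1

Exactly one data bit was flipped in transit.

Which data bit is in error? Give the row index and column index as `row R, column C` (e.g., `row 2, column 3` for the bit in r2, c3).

row 0, column 2

Recompute each row's even parity and compare to rp:
  r0: data parity 0, sent rp 1 → mismatch
  r1: data parity 0, sent rp 0 → ok
  r2: data parity 1, sent rp 1 → ok
Recompute each column's even parity and compare to cp:
  c0: data parity 1, sent cp 1 → ok
  c1: data parity 0, sent cp 0 → ok
  c2: data parity 1, sent cp 0 → mismatch
  c3: data parity 1, sent cp 1 → ok
Exactly one row (r0) and one column (c2) fail → the flipped bit is at their intersection.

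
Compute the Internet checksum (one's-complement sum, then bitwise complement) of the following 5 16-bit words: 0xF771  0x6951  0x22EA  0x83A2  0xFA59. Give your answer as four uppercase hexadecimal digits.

FE55

One's-complement addition (fold any carry out of bit 15 back into bit 0):
  0xF771 + 0x6951 = 0x160C2 → wrap carry → 0x60C3
  0x60C3 + 0x22EA = 0x083AD
  0x83AD + 0x83A2 = 0x1074F → wrap carry → 0x0750
  0x0750 + 0xFA59 = 0x101A9 → wrap carry → 0x01AA
One's-complement sum = 0x01AA.
Checksum = ~0x01AA & 0xFFFF = 0xFE55.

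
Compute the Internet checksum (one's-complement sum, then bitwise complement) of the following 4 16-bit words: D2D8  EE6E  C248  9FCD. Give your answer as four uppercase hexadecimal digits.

One's-complement addition (fold any carry out of bit 15 back into bit 0):
  0xD2D8 + 0xEE6E = 0x1C146 → wrap carry → 0xC147
  0xC147 + 0xC248 = 0x1838F → wrap carry → 0x8390
  0x8390 + 0x9FCD = 0x1235D → wrap carry → 0x235E
One's-complement sum = 0x235E.
Checksum = ~0x235E & 0xFFFF = 0xDCA1.

DCA1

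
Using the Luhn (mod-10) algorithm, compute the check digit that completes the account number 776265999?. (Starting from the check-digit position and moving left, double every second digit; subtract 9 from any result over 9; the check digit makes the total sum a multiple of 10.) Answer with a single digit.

Partial digits right→left: 9 9 9 5 6 2 6 7 7
Double every second digit counting from the check-digit position (so the 1st, 3rd, 5th, ... of the partial from the right).
  doubled (with −9 where >9): 9 9 3 3 5 → sum 29
  kept as-is: 9 5 2 7 → sum 23
Total = 29 + 23 = 52.
Check digit = (10 − (52 mod 10)) mod 10 = 8.

8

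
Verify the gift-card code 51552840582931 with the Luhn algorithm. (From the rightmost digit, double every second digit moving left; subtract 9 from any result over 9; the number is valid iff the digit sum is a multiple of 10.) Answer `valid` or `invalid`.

invalid

From the right, keep odd positions and double even positions (subtract 9 from any doubled value over 9):
  doubled (positions 2,4,...): 6 4 1 8 4 1 1 → sum 25
  kept (positions 1,3,...): 1 9 8 0 8 5 1 → sum 32
Total = 57.
57 mod 10 = 7, so the number is invalid.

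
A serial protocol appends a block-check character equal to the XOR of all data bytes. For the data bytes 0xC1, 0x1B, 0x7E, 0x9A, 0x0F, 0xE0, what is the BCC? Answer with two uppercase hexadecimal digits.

XOR the bytes together:
  start with 0xC1
  0xC1 ⊕ 0x1B = 0xDA
  0xDA ⊕ 0x7E = 0xA4
  0xA4 ⊕ 0x9A = 0x3E
  0x3E ⊕ 0x0F = 0x31
  0x31 ⊕ 0xE0 = 0xD1

D1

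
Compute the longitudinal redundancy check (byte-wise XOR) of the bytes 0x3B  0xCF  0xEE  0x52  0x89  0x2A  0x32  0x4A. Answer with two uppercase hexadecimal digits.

XOR the bytes together:
  start with 0x3B
  0x3B ⊕ 0xCF = 0xF4
  0xF4 ⊕ 0xEE = 0x1A
  0x1A ⊕ 0x52 = 0x48
  0x48 ⊕ 0x89 = 0xC1
  0xC1 ⊕ 0x2A = 0xEB
  0xEB ⊕ 0x32 = 0xD9
  0xD9 ⊕ 0x4A = 0x93

93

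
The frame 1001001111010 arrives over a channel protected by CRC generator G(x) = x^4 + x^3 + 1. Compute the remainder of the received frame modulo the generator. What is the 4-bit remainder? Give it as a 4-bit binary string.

0001

Modulo-2 division of 1001001111010 by 11001:
  pos 0: 10010 XOR 11001 = 01011
  pos 1: 10110 XOR 11001 = 01111
  pos 2: 11111 XOR 11001 = 00110
  pos 4: 11011 XOR 11001 = 00010
  pos 7: 10101 XOR 11001 = 01100
  pos 8: 11000 XOR 11001 = 00001
Remainder = 0001 (nonzero — an error is detected).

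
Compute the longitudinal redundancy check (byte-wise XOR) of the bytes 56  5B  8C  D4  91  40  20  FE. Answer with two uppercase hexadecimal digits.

XOR the bytes together:
  start with 0x56
  0x56 ⊕ 0x5B = 0x0D
  0x0D ⊕ 0x8C = 0x81
  0x81 ⊕ 0xD4 = 0x55
  0x55 ⊕ 0x91 = 0xC4
  0xC4 ⊕ 0x40 = 0x84
  0x84 ⊕ 0x20 = 0xA4
  0xA4 ⊕ 0xFE = 0x5A

5A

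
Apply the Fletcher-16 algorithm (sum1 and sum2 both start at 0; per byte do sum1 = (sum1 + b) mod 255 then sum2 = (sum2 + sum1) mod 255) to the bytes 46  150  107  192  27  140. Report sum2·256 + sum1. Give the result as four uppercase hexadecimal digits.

Running sums (mod 255):
  after byte 0 (46): sum1=46, sum2=46
  after byte 1 (150): sum1=196, sum2=242
  after byte 2 (107): sum1=48, sum2=35
  after byte 3 (192): sum1=240, sum2=20
  after byte 4 (27): sum1=12, sum2=32
  after byte 5 (140): sum1=152, sum2=184
Checksum = sum2·256 + sum1 = 184·256 + 152 = 47256 = 0xB898.

B898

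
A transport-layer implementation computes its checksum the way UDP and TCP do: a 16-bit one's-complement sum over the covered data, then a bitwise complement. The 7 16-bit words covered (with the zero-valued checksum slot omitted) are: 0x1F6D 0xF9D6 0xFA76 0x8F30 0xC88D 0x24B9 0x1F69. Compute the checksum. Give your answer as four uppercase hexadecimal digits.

5064

One's-complement addition (fold any carry out of bit 15 back into bit 0):
  0x1F6D + 0xF9D6 = 0x11943 → wrap carry → 0x1944
  0x1944 + 0xFA76 = 0x113BA → wrap carry → 0x13BB
  0x13BB + 0x8F30 = 0x0A2EB
  0xA2EB + 0xC88D = 0x16B78 → wrap carry → 0x6B79
  0x6B79 + 0x24B9 = 0x09032
  0x9032 + 0x1F69 = 0x0AF9B
One's-complement sum = 0xAF9B.
Checksum = ~0xAF9B & 0xFFFF = 0x5064.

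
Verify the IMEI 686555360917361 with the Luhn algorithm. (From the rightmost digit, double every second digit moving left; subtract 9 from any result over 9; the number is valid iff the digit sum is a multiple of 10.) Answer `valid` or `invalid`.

invalid

From the right, keep odd positions and double even positions (subtract 9 from any doubled value over 9):
  doubled (positions 2,4,...): 3 5 9 3 1 1 7 → sum 29
  kept (positions 1,3,...): 1 3 1 0 3 5 6 6 → sum 25
Total = 54.
54 mod 10 = 4, so the number is invalid.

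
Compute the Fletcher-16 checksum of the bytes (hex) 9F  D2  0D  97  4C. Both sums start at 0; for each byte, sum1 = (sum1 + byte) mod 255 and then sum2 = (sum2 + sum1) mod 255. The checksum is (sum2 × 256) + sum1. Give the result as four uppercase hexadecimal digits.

Running sums (mod 255):
  after byte 0 (9F): sum1=159, sum2=159
  after byte 1 (D2): sum1=114, sum2=18
  after byte 2 (0D): sum1=127, sum2=145
  after byte 3 (97): sum1=23, sum2=168
  after byte 4 (4C): sum1=99, sum2=12
Checksum = sum2·256 + sum1 = 12·256 + 99 = 3171 = 0x0C63.

0C63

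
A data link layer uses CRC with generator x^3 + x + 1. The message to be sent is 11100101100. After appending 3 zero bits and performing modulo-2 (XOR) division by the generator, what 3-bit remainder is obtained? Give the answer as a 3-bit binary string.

100

Append 3 zeros: 11100101100000. Divide by 1011 (XOR where the leading bit is 1):
  pos 0: 1110 XOR 1011 = 0101
  pos 1: 1010 XOR 1011 = 0001
  pos 4: 1101 XOR 1011 = 0110
  pos 5: 1101 XOR 1011 = 0110
  pos 6: 1100 XOR 1011 = 0111
  pos 7: 1110 XOR 1011 = 0101
  pos 8: 1010 XOR 1011 = 0001
Remainder (last 3 bits) = 100. This is the CRC / FCS.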